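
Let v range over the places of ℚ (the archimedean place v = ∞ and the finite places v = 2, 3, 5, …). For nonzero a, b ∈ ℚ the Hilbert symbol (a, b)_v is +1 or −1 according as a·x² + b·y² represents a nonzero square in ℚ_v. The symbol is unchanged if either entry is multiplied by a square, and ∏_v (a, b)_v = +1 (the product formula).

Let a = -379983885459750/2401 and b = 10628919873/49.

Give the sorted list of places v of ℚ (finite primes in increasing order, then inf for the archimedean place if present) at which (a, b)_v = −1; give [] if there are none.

[5, 13]

(a, b) ≡ (-1019590, 713) mod (ℚ^×)²; places V = {2, 3, 5, 7, 11, 13, 23, 31, ∞}.
(a,b)_11: α=3, u≡7; β=2, v≡4 (mod 11); (7|11)=-1, (4|11)=+1; sign (−1)^0·-1^2·+1^3 = +1.
(a,b)_∞: sgn(-1019590)=−, sgn(713)=+, so +1.
(a,b)_23: α=1, u≡5; β=1, v≡1 (mod 23); (5|23)=-1, (1|23)=+1; sign (−1)^1·-1^1·+1^1 = +1.
(a,b)_31: α=1, u≡9; β=1, v≡30 (mod 31); (9|31)=+1, (30|31)=-1; sign (−1)^1·+1^1·-1^1 = +1.
(a,b)_13: α=3, u≡12; β=2, v≡7 (mod 13); (12|13)=+1, (7|13)=-1; sign (−1)^0·+1^2·-1^3 = -1.
(a,b)_3: α=6, u≡2; β=6, v≡2 (mod 3); (2|3)=-1, (2|3)=-1; sign (−1)^0·-1^6·-1^6 = +1.
(a,b)_7: α=-4, u≡2; β=-2, v≡5 (mod 7); (2|7)=+1, (5|7)=-1; sign (−1)^0·+1^-2·-1^-4 = +1.
(a,b)_2: α=1, β=0; u≡5, v≡1 (mod 8); ε(u)ε(v)=0·0, αω(v)=1·0, βω(u)=0·1; sum ≡ 0  ⇒  +1.
(a,b)_5: α=3, u≡2; β=0, v≡2 (mod 5); (2|5)=-1, (2|5)=-1; sign (−1)^0·-1^0·-1^3 = -1.
|Ram(-1019590, 713)| = 2, even; anisotropic at {5, 13}.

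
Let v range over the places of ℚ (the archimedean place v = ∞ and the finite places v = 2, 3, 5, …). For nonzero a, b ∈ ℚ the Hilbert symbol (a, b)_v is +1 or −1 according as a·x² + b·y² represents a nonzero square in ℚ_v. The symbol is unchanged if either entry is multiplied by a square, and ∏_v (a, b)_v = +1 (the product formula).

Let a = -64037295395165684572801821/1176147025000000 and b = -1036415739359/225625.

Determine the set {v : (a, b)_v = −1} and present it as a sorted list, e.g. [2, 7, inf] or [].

Mod squares: a ≡ -429, b ≡ -21220199. Check v ∈ {∞, 2, 3, 5, 7, 11, 13, 17, 19, 29, 43}.
v=43: a=43^2·(≡35), b=43^1·(≡33) mod 43; (35|43)=+1, (33|43)=-1; (−1)^{2·1·21}·(+1)^1·(-1)^2 = +1.
v=∞: -429 < 0 and -21220199 < 0  ⇒  (a,b)_∞ = -1.
v=13: a=13^3·(≡11), b=13^3·(≡4) mod 13; (11|13)=-1, (4|13)=+1; (−1)^{3·3·6}·(-1)^3·(+1)^3 = -1.
v=17: a=17^6·(≡16), b=17^3·(≡5) mod 17; (16|17)=+1, (5|17)=-1; (−1)^{6·3·8}·(+1)^3·(-1)^6 = +1.
v=5: a=5^-8·(≡1), b=5^-4·(≡1) mod 5; (1|5)=+1, (1|5)=+1; (−1)^{-8·-4·2}·(+1)^-4·(+1)^-8 = +1.
v=3: a=3^5·(≡1), b=3^0·(≡1) mod 3; (1|3)=+1, (1|3)=+1; (−1)^{5·0·1}·(+1)^0·(+1)^5 = +1.
v=29: a=29^2·(≡23), b=29^1·(≡26) mod 29; (23|29)=+1, (26|29)=-1; (−1)^{2·1·14}·(+1)^1·(-1)^2 = +1.
v=19: a=19^-6·(≡12), b=19^-2·(≡13) mod 19; (12|19)=-1, (13|19)=-1; (−1)^{-6·-2·9}·(-1)^-2·(-1)^-6 = +1.
v=7: a=7^4·(≡3), b=7^1·(≡3) mod 7; (3|7)=-1, (3|7)=-1; (−1)^{4·1·3}·(-1)^1·(-1)^4 = -1.
v=11: a=11^3·(≡3), b=11^1·(≡4) mod 11; (3|11)=+1, (4|11)=+1; (−1)^{3·1·5}·(+1)^1·(+1)^3 = -1.
v=2: v_2(a)=-6, v_2(b)=0; units ≡ 3, 1 (mod 8); ε·ε+αω+βω = 1·0+-6·0+0·1 ≡ 0  ⇒  (a,b)_2 = +1.
(-429, -21220199 / ℚ) ramifies at {7, 11, 13, ∞}: a division algebra.

[7, 11, 13, inf]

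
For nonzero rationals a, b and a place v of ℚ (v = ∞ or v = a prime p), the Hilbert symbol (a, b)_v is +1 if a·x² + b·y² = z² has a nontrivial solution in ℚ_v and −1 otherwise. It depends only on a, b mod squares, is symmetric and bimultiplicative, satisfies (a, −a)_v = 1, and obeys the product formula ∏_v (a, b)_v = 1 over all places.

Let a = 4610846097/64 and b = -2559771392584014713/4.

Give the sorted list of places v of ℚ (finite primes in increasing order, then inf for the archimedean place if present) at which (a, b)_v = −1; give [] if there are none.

[11, 13, 17, 29]

Mod squares: a ≡ 3031457, b ≡ -377. Check v ∈ {∞, 2, 3, 11, 13, 17, 23, 29, 43}.
v=11: a=11^1·(≡5), b=11^0·(≡7) mod 11; (5|11)=+1, (7|11)=-1; (−1)^{1·0·5}·(+1)^0·(-1)^1 = -1.
v=13: a=13^3·(≡6), b=13^5·(≡9) mod 13; (6|13)=-1, (9|13)=+1; (−1)^{3·5·6}·(-1)^5·(+1)^3 = -1.
v=43: a=43^1·(≡27), b=43^2·(≡40) mod 43; (27|43)=-1, (40|43)=+1; (−1)^{1·2·21}·(-1)^2·(+1)^1 = +1.
v=2: v_2(a)=-6, v_2(b)=-2; units ≡ 1, 7 (mod 8); ε·ε+αω+βω = 0·1+-6·0+-2·0 ≡ 0  ⇒  (a,b)_2 = +1.
v=17: a=17^1·(≡1), b=17^2·(≡14) mod 17; (1|17)=+1, (14|17)=-1; (−1)^{1·2·8}·(+1)^2·(-1)^1 = -1.
v=29: a=29^1·(≡3), b=29^3·(≡28) mod 29; (3|29)=-1, (28|29)=+1; (−1)^{1·3·14}·(-1)^3·(+1)^1 = -1.
v=∞: 3031457 > 0 and -377 < 0  ⇒  (a,b)_∞ = +1.
v=3: a=3^2·(≡2), b=3^0·(≡1) mod 3; (2|3)=-1, (1|3)=+1; (−1)^{2·0·1}·(-1)^0·(+1)^2 = +1.
v=23: a=23^0·(≡21), b=23^2·(≡5) mod 23; (21|23)=-1, (5|23)=-1; (−1)^{0·2·11}·(-1)^2·(-1)^0 = +1.
|Ram(3031457, -377)| = 4, even; anisotropic at {11, 13, 17, 29}.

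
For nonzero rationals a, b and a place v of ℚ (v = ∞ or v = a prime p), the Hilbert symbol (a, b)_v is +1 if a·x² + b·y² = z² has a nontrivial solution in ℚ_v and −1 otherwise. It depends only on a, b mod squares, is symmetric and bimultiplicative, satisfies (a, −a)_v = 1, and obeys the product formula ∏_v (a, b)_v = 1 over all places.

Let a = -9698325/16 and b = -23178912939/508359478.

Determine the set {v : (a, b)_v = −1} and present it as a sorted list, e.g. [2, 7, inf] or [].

[7, inf]

Mod squares: a ≡ -7917, b ≡ -14322. Check v ∈ {∞, 2, 3, 5, 7, 11, 13, 17, 19, 23, 29, 31}.
v=5: a=5^2·(≡2), b=5^0·(≡2) mod 5; (2|5)=-1, (2|5)=-1; (−1)^{2·0·2}·(-1)^0·(-1)^2 = +1.
v=2: v_2(a)=-4, v_2(b)=-1; units ≡ 3, 7 (mod 8); ε·ε+αω+βω = 1·1+-4·0+-1·1 ≡ 0  ⇒  (a,b)_2 = +1.
v=31: a=31^0·(≡19), b=31^1·(≡15) mod 31; (19|31)=+1, (15|31)=-1; (−1)^{0·1·15}·(+1)^1·(-1)^0 = +1.
v=11: a=11^0·(≡9), b=11^-3·(≡7) mod 11; (9|11)=+1, (7|11)=-1; (−1)^{0·-3·5}·(+1)^-3·(-1)^0 = +1.
v=7: a=7^3·(≡6), b=7^1·(≡6) mod 7; (6|7)=-1, (6|7)=-1; (−1)^{3·1·3}·(-1)^1·(-1)^3 = -1.
v=29: a=29^1·(≡2), b=29^0·(≡6) mod 29; (2|29)=-1, (6|29)=+1; (−1)^{1·0·14}·(-1)^0·(+1)^1 = +1.
v=13: a=13^1·(≡2), b=13^2·(≡12) mod 13; (2|13)=-1, (12|13)=+1; (−1)^{1·2·6}·(-1)^2·(+1)^1 = +1.
v=3: a=3^1·(≡1), b=3^7·(≡2) mod 3; (1|3)=+1, (2|3)=-1; (−1)^{1·7·1}·(+1)^7·(-1)^1 = +1.
v=17: a=17^0·(≡12), b=17^2·(≡2) mod 17; (12|17)=-1, (2|17)=+1; (−1)^{0·2·8}·(-1)^2·(+1)^0 = +1.
v=∞: -7917 < 0 and -14322 < 0  ⇒  (a,b)_∞ = -1.
v=19: a=19^0·(≡1), b=19^-2·(≡4) mod 19; (1|19)=+1, (4|19)=+1; (−1)^{0·-2·9}·(+1)^-2·(+1)^0 = +1.
v=23: a=23^0·(≡1), b=23^-2·(≡14) mod 23; (1|23)=+1, (14|23)=-1; (−1)^{0·-2·11}·(+1)^-2·(-1)^0 = +1.
Ram(-7917, -14322) = {7, ∞}; no ℚ_7-point on the conic.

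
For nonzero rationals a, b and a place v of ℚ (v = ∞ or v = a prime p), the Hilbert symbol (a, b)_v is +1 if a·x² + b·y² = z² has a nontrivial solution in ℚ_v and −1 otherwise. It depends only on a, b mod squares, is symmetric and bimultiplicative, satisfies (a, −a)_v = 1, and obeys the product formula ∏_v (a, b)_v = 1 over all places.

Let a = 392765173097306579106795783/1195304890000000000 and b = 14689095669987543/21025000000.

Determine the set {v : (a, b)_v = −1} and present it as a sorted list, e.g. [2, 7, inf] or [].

Mod squares: a ≡ 7, b ≡ 703. Check v ∈ {∞, 2, 3, 5, 7, 13, 19, 29, 37, 53}.
v=19: a=19^2·(≡5), b=19^1·(≡10) mod 19; (5|19)=+1, (10|19)=-1; (−1)^{2·1·9}·(+1)^1·(-1)^2 = +1.
v=∞: 7 > 0 and 703 > 0  ⇒  (a,b)_∞ = +1.
v=53: a=53^2·(≡28), b=53^2·(≡3) mod 53; (28|53)=+1, (3|53)=-1; (−1)^{2·2·26}·(+1)^2·(-1)^2 = +1.
v=13: a=13^-2·(≡2), b=13^0·(≡3) mod 13; (2|13)=-1, (3|13)=+1; (−1)^{-2·0·6}·(-1)^0·(+1)^-2 = +1.
v=5: a=5^-10·(≡3), b=5^-8·(≡2) mod 5; (3|5)=-1, (2|5)=-1; (−1)^{-10·-8·2}·(-1)^-8·(-1)^-10 = +1.
v=2: v_2(a)=-10, v_2(b)=-6; units ≡ 7, 7 (mod 8); ε·ε+αω+βω = 1·1+-10·0+-6·0 ≡ 1  ⇒  (a,b)_2 = -1.
v=37: a=37^8·(≡12), b=37^5·(≡23) mod 37; (12|37)=+1, (23|37)=-1; (−1)^{8·5·18}·(+1)^5·(-1)^8 = +1.
v=3: a=3^8·(≡1), b=3^4·(≡1) mod 3; (1|3)=+1, (1|3)=+1; (−1)^{8·4·1}·(+1)^4·(+1)^8 = +1.
v=7: a=7^5·(≡2), b=7^2·(≡5) mod 7; (2|7)=+1, (5|7)=-1; (−1)^{5·2·3}·(+1)^2·(-1)^5 = -1.
v=29: a=29^-4·(≡16), b=29^-2·(≡28) mod 29; (16|29)=+1, (28|29)=+1; (−1)^{-4·-2·14}·(+1)^-2·(+1)^-4 = +1.
(7, 703 / ℚ) ramifies at {2, 7}: a division algebra.

[2, 7]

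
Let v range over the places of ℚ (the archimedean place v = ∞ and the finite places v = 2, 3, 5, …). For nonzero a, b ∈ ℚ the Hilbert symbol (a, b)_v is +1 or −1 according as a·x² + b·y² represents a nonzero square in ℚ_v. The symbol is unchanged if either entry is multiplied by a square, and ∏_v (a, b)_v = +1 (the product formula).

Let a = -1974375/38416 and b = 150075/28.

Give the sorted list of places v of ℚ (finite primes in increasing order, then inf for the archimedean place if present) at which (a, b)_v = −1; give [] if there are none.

[7, 13, 23, 29]

(a, b) ≡ (-39, 4669) mod (ℚ^×)²; places V = {2, 3, 5, 7, 13, 23, 29, ∞}.
(a,b)_7: α=-4, u≡5; β=-1, v≡4 (mod 7); (5|7)=-1, (4|7)=+1; sign (−1)^0·-1^-1·+1^-4 = -1.
(a,b)_3: α=5, u≡2; β=2, v≡1 (mod 3); (2|3)=-1, (1|3)=+1; sign (−1)^0·-1^2·+1^5 = +1.
(a,b)_29: α=0, u≡19; β=1, v≡16 (mod 29); (19|29)=-1, (16|29)=+1; sign (−1)^0·-1^1·+1^0 = -1.
(a,b)_23: α=0, u≡10; β=1, v≡17 (mod 23); (10|23)=-1, (17|23)=-1; sign (−1)^0·-1^1·-1^0 = -1.
(a,b)_2: α=-4, β=-2; u≡1, v≡5 (mod 8); ε(u)ε(v)=0·0, αω(v)=-4·1, βω(u)=-2·0; sum ≡ 0  ⇒  +1.
(a,b)_13: α=1, u≡4; β=0, v≡8 (mod 13); (4|13)=+1, (8|13)=-1; sign (−1)^0·+1^0·-1^1 = -1.
(a,b)_5: α=4, u≡1; β=2, v≡1 (mod 5); (1|5)=+1, (1|5)=+1; sign (−1)^0·+1^2·+1^4 = +1.
(a,b)_∞: sgn(-39)=−, sgn(4669)=+, so +1.
Ram(-39, 4669) = {7, 13, 23, 29}; no ℚ_7-point on the conic.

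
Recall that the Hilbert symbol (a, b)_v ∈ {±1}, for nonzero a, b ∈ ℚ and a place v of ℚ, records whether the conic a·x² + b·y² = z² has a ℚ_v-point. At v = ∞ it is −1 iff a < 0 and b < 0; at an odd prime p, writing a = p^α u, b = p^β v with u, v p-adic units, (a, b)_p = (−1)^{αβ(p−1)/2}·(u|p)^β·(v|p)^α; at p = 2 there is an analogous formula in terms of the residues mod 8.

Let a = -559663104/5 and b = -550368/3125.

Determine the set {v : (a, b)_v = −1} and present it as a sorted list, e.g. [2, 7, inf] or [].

Mod squares: a ≡ -330, b ≡ -390. Check v ∈ {∞, 2, 3, 5, 7, 11, 13}.
v=13: a=13^2·(≡6), b=13^1·(≡1) mod 13; (6|13)=-1, (1|13)=+1; (−1)^{2·1·6}·(-1)^1·(+1)^2 = -1.
v=2: v_2(a)=11, v_2(b)=5; units ≡ 3, 5 (mod 8); ε·ε+αω+βω = 1·0+11·1+5·1 ≡ 0  ⇒  (a,b)_2 = +1.
v=∞: -330 < 0 and -390 < 0  ⇒  (a,b)_∞ = -1.
v=11: a=11^1·(≡9), b=11^0·(≡6) mod 11; (9|11)=+1, (6|11)=-1; (−1)^{1·0·5}·(+1)^0·(-1)^1 = -1.
v=7: a=7^2·(≡3), b=7^2·(≡1) mod 7; (3|7)=-1, (1|7)=+1; (−1)^{2·2·3}·(-1)^2·(+1)^2 = +1.
v=5: a=5^-1·(≡1), b=5^-5·(≡2) mod 5; (1|5)=+1, (2|5)=-1; (−1)^{-1·-5·2}·(+1)^-5·(-1)^-1 = -1.
v=3: a=3^1·(≡1), b=3^3·(≡2) mod 3; (1|3)=+1, (2|3)=-1; (−1)^{1·3·1}·(+1)^3·(-1)^1 = +1.
(-330, -390 / ℚ) ramifies at {5, 11, 13, ∞}: a division algebra.

[5, 11, 13, inf]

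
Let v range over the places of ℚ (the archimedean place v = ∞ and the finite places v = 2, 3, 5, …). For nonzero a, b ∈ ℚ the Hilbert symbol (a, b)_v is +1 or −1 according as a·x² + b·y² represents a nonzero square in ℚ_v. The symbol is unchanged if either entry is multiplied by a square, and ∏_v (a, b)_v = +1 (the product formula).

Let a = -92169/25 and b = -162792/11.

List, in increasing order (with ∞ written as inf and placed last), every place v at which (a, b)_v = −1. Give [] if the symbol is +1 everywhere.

(a, b) ≡ (-209, -49742) mod (ℚ^×)²; places V = {2, 3, 5, 7, 11, 17, 19, ∞}.
(a,b)_7: α=2, u≡4; β=1, v≡3 (mod 7); (4|7)=+1, (3|7)=-1; sign (−1)^0·+1^1·-1^2 = +1.
(a,b)_3: α=2, u≡1; β=2, v≡1 (mod 3); (1|3)=+1, (1|3)=+1; sign (−1)^0·+1^2·+1^2 = +1.
(a,b)_17: α=0, u≡7; β=1, v≡15 (mod 17); (7|17)=-1, (15|17)=+1; sign (−1)^0·-1^1·+1^0 = -1.
(a,b)_11: α=1, u≡1; β=-1, v≡8 (mod 11); (1|11)=+1, (8|11)=-1; sign (−1)^1·+1^-1·-1^1 = +1.
(a,b)_2: α=0, β=3; u≡7, v≡1 (mod 8); ε(u)ε(v)=1·0, αω(v)=0·0, βω(u)=3·0; sum ≡ 0  ⇒  +1.
(a,b)_5: α=-2, u≡1; β=0, v≡3 (mod 5); (1|5)=+1, (3|5)=-1; sign (−1)^0·+1^0·-1^-2 = +1.
(a,b)_19: α=1, u≡18; β=1, v≡7 (mod 19); (18|19)=-1, (7|19)=+1; sign (−1)^1·-1^1·+1^1 = +1.
(a,b)_∞: sgn(-209)=−, sgn(-49742)=−, so -1.
(-209, -49742 / ℚ) ramifies at {17, ∞}: a division algebra.

[17, inf]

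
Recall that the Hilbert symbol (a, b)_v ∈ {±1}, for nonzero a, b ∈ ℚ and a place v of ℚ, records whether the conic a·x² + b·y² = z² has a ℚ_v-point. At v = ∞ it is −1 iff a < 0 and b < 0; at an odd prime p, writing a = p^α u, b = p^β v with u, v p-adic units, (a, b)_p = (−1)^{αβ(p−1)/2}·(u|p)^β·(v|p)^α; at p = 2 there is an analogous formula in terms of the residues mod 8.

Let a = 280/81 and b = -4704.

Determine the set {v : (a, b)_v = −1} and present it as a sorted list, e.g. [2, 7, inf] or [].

[]

(a, b) ≡ (70, -6) mod (ℚ^×)²; places V = {2, 3, 5, 7, ∞}.
(a,b)_∞: sgn(70)=+, sgn(-6)=−, so +1.
(a,b)_3: α=-4, u≡1; β=1, v≡1 (mod 3); (1|3)=+1, (1|3)=+1; sign (−1)^0·+1^1·+1^-4 = +1.
(a,b)_5: α=1, u≡1; β=0, v≡1 (mod 5); (1|5)=+1, (1|5)=+1; sign (−1)^0·+1^0·+1^1 = +1.
(a,b)_2: α=3, β=5; u≡3, v≡5 (mod 8); ε(u)ε(v)=1·0, αω(v)=3·1, βω(u)=5·1; sum ≡ 0  ⇒  +1.
(a,b)_7: α=1, u≡3; β=2, v≡2 (mod 7); (3|7)=-1, (2|7)=+1; sign (−1)^0·-1^2·+1^1 = +1.
Every local symbol is +1, so the conic 70·x² + -6·y² = z² has ℚ_v-points for all v and hence a ℚ-point; (a, b / ℚ) ≅ M_2(ℚ).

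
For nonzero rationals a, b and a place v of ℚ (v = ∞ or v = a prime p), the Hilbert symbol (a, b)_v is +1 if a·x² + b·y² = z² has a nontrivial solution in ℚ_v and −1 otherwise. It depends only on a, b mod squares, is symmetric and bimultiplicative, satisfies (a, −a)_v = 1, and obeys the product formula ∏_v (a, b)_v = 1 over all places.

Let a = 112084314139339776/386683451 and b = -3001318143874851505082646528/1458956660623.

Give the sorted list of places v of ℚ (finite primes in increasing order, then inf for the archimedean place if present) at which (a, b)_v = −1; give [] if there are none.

[7, 11, 17, 19, 23, 43]

(a, b) ≡ (2533289, -301) mod (ℚ^×)²; places V = {2, 3, 7, 11, 13, 17, 19, 23, 31, 43, ∞}.
(a,b)_7: α=-4, u≡5; β=-7, v≡6 (mod 7); (5|7)=-1, (6|7)=-1; sign (−1)^0·-1^-7·-1^-4 = -1.
(a,b)_19: α=1, u≡3; β=2, v≡3 (mod 19); (3|19)=-1, (3|19)=-1; sign (−1)^0·-1^2·-1^1 = -1.
(a,b)_2: α=10, β=14; u≡1, v≡3 (mod 8); ε(u)ε(v)=0·1, αω(v)=10·1, βω(u)=14·0; sum ≡ 0  ⇒  +1.
(a,b)_13: α=4, u≡6; β=6, v≡8 (mod 13); (6|13)=-1, (8|13)=-1; sign (−1)^0·-1^6·-1^4 = +1.
(a,b)_43: α=2, u≡37; β=3, v≡38 (mod 43); (37|43)=-1, (38|43)=+1; sign (−1)^0·-1^3·+1^2 = -1.
(a,b)_∞: sgn(2533289)=+, sgn(-301)=−, so +1.
(a,b)_23: α=1, u≡10; β=2, v≡15 (mod 23); (10|23)=-1, (15|23)=-1; sign (−1)^0·-1^2·-1^1 = -1.
(a,b)_11: α=-5, u≡1; β=-6, v≡8 (mod 11); (1|11)=+1, (8|11)=-1; sign (−1)^0·+1^-6·-1^-5 = -1.
(a,b)_31: α=1, u≡30; β=2, v≡20 (mod 31); (30|31)=-1, (20|31)=+1; sign (−1)^0·-1^2·+1^1 = +1.
(a,b)_17: α=1, u≡14; β=2, v≡3 (mod 17); (14|17)=-1, (3|17)=-1; sign (−1)^0·-1^2·-1^1 = -1.
(a,b)_3: α=2, u≡2; β=2, v≡2 (mod 3); (2|3)=-1, (2|3)=-1; sign (−1)^0·-1^2·-1^2 = +1.
Ram(2533289, -301) = {7, 11, 17, 19, 23, 43}; no ℚ_7-point on the conic.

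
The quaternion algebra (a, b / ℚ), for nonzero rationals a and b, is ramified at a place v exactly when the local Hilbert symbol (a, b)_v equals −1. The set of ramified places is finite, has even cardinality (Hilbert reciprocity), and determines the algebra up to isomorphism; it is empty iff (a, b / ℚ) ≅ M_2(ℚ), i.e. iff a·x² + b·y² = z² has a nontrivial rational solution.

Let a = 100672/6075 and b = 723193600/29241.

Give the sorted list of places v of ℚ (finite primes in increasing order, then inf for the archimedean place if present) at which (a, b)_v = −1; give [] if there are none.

Mod squares: a ≡ 39, b ≡ 391. Check v ∈ {∞, 2, 3, 5, 11, 13, 17, 19, 23}.
v=5: a=5^-2·(≡4), b=5^2·(≡4) mod 5; (4|5)=+1, (4|5)=+1; (−1)^{-2·2·2}·(+1)^2·(+1)^-2 = +1.
v=3: a=3^-5·(≡1), b=3^-4·(≡1) mod 3; (1|3)=+1, (1|3)=+1; (−1)^{-5·-4·1}·(+1)^-4·(+1)^-5 = +1.
v=11: a=11^2·(≡6), b=11^0·(≡10) mod 11; (6|11)=-1, (10|11)=-1; (−1)^{2·0·5}·(-1)^0·(-1)^2 = +1.
v=23: a=23^0·(≡8), b=23^1·(≡22) mod 23; (8|23)=+1, (22|23)=-1; (−1)^{0·1·11}·(+1)^1·(-1)^0 = +1.
v=2: v_2(a)=6, v_2(b)=8; units ≡ 7, 7 (mod 8); ε·ε+αω+βω = 1·1+6·0+8·0 ≡ 1  ⇒  (a,b)_2 = -1.
v=13: a=13^1·(≡12), b=13^0·(≡3) mod 13; (12|13)=+1, (3|13)=+1; (−1)^{1·0·6}·(+1)^0·(+1)^1 = +1.
v=19: a=19^0·(≡17), b=19^-2·(≡4) mod 19; (17|19)=+1, (4|19)=+1; (−1)^{0·-2·9}·(+1)^-2·(+1)^0 = +1.
v=∞: 39 > 0 and 391 > 0  ⇒  (a,b)_∞ = +1.
v=17: a=17^0·(≡11), b=17^3·(≡14) mod 17; (11|17)=-1, (14|17)=-1; (−1)^{0·3·8}·(-1)^3·(-1)^0 = -1.
|Ram(39, 391)| = 2, even; anisotropic at {2, 17}.

[2, 17]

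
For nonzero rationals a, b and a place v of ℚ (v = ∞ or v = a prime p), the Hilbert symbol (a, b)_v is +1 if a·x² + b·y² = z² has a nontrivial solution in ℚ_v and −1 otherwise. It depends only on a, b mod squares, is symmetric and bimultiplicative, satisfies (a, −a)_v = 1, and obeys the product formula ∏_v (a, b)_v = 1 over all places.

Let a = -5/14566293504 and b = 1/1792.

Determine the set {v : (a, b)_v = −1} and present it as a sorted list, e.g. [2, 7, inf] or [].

(a, b) ≡ (-70, 7) mod (ℚ^×)²; places V = {2, 3, 5, 7, ∞}.
(a,b)_2: α=-19, β=-8; u≡5, v≡7 (mod 8); ε(u)ε(v)=0·1, αω(v)=-19·0, βω(u)=-8·1; sum ≡ 0  ⇒  +1.
(a,b)_3: α=-4, u≡2; β=0, v≡1 (mod 3); (2|3)=-1, (1|3)=+1; sign (−1)^0·-1^0·+1^-4 = +1.
(a,b)_∞: sgn(-70)=−, sgn(7)=+, so +1.
(a,b)_7: α=-3, u≡2; β=-1, v≡2 (mod 7); (2|7)=+1, (2|7)=+1; sign (−1)^1·+1^-1·+1^-3 = -1.
(a,b)_5: α=1, u≡1; β=0, v≡3 (mod 5); (1|5)=+1, (3|5)=-1; sign (−1)^0·+1^0·-1^1 = -1.
|Ram(-70, 7)| = 2, even; anisotropic at {5, 7}.

[5, 7]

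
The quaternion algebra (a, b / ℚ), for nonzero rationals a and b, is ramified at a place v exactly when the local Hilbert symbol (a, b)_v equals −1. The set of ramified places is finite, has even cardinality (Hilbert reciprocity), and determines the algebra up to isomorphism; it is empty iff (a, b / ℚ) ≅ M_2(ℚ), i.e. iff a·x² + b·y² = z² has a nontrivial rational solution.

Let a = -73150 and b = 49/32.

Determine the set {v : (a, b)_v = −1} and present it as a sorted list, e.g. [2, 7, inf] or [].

[11, 19]

Mod squares: a ≡ -2926, b ≡ 2. Check v ∈ {∞, 2, 5, 7, 11, 19}.
v=2: v_2(a)=1, v_2(b)=-5; units ≡ 1, 1 (mod 8); ε·ε+αω+βω = 0·0+1·0+-5·0 ≡ 0  ⇒  (a,b)_2 = +1.
v=∞: -2926 < 0 and 2 > 0  ⇒  (a,b)_∞ = +1.
v=11: a=11^1·(≡5), b=11^0·(≡6) mod 11; (5|11)=+1, (6|11)=-1; (−1)^{1·0·5}·(+1)^0·(-1)^1 = -1.
v=7: a=7^1·(≡1), b=7^2·(≡2) mod 7; (1|7)=+1, (2|7)=+1; (−1)^{1·2·3}·(+1)^2·(+1)^1 = +1.
v=19: a=19^1·(≡7), b=19^0·(≡14) mod 19; (7|19)=+1, (14|19)=-1; (−1)^{1·0·9}·(+1)^0·(-1)^1 = -1.
v=5: a=5^2·(≡4), b=5^0·(≡2) mod 5; (4|5)=+1, (2|5)=-1; (−1)^{2·0·2}·(+1)^0·(-1)^2 = +1.
(-2926, 2 / ℚ) ramifies at {11, 19}: a division algebra.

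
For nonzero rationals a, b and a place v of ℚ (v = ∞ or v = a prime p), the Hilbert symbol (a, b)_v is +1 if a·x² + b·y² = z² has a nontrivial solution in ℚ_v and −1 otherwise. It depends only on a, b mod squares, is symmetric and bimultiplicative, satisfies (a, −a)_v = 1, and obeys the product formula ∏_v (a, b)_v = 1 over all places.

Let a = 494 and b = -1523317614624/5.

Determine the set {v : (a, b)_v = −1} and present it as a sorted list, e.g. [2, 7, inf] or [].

(a, b) ≡ (494, -570) mod (ℚ^×)²; places V = {2, 3, 5, 13, 19, ∞}.
(a,b)_∞: sgn(494)=+, sgn(-570)=−, so +1.
(a,b)_3: α=0, u≡2; β=5, v≡2 (mod 3); (2|3)=-1, (2|3)=-1; sign (−1)^0·-1^5·-1^0 = -1.
(a,b)_5: α=0, u≡4; β=-1, v≡1 (mod 5); (4|5)=+1, (1|5)=+1; sign (−1)^0·+1^-1·+1^0 = +1.
(a,b)_2: α=1, β=5; u≡7, v≡3 (mod 8); ε(u)ε(v)=1·1, αω(v)=1·1, βω(u)=5·0; sum ≡ 0  ⇒  +1.
(a,b)_13: α=1, u≡12; β=4, v≡2 (mod 13); (12|13)=+1, (2|13)=-1; sign (−1)^0·+1^4·-1^1 = -1.
(a,b)_19: α=1, u≡7; β=3, v≡15 (mod 19); (7|19)=+1, (15|19)=-1; sign (−1)^1·+1^3·-1^1 = +1.
(494, -570 / ℚ) ramifies at {3, 13}: a division algebra.

[3, 13]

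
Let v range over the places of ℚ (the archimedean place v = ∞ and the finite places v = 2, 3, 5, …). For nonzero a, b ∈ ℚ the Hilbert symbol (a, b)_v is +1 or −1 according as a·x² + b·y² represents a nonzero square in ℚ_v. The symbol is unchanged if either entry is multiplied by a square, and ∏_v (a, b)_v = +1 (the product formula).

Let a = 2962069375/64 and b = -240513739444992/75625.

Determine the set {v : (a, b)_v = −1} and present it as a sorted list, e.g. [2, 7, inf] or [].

(a, b) ≡ (31, -36363) mod (ℚ^×)²; places V = {2, 3, 5, 11, 13, 17, 23, 31, ∞}.
(a,b)_17: α=2, u≡11; β=3, v≡5 (mod 17); (11|17)=-1, (5|17)=-1; sign (−1)^0·-1^3·-1^2 = -1.
(a,b)_13: α=0, u≡8; β=2, v≡2 (mod 13); (8|13)=-1, (2|13)=-1; sign (−1)^0·-1^2·-1^0 = +1.
(a,b)_2: α=-6, β=8; u≡7, v≡5 (mod 8); ε(u)ε(v)=1·0, αω(v)=-6·1, βω(u)=8·0; sum ≡ 0  ⇒  +1.
(a,b)_11: α=0, u≡5; β=-2, v≡1 (mod 11); (5|11)=+1, (1|11)=+1; sign (−1)^0·+1^-2·+1^0 = +1.
(a,b)_5: α=4, u≡4; β=-4, v≡3 (mod 5); (4|5)=+1, (3|5)=-1; sign (−1)^0·+1^-4·-1^4 = +1.
(a,b)_∞: sgn(31)=+, sgn(-36363)=−, so +1.
(a,b)_31: α=1, u≡19; β=1, v≡18 (mod 31); (19|31)=+1, (18|31)=+1; sign (−1)^1·+1^1·+1^1 = -1.
(a,b)_3: α=0, u≡1; β=1, v≡2 (mod 3); (1|3)=+1, (2|3)=-1; sign (−1)^0·+1^1·-1^0 = +1.
(a,b)_23: α=2, u≡18; β=3, v≡9 (mod 23); (18|23)=+1, (9|23)=+1; sign (−1)^0·+1^3·+1^2 = +1.
(31, -36363 / ℚ) ramifies at {17, 31}: a division algebra.

[17, 31]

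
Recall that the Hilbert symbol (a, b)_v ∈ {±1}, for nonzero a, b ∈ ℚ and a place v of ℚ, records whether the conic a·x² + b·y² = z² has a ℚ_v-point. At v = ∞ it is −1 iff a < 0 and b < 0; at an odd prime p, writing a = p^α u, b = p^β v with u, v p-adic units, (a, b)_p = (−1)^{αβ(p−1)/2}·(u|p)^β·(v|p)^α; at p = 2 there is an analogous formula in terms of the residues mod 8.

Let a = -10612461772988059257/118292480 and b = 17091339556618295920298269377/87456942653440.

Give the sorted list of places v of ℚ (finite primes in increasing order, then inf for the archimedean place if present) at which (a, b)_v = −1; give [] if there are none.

[2, 3, 5, 13]

Mod squares: a ≡ -1365, b ≡ 2730. Check v ∈ {∞, 2, 3, 5, 7, 13, 17, 19}.
v=7: a=7^7·(≡1), b=7^13·(≡5) mod 7; (1|7)=+1, (5|7)=-1; (−1)^{7·13·3}·(+1)^13·(-1)^7 = +1.
v=19: a=19^-2·(≡12), b=19^-4·(≡8) mod 19; (12|19)=-1, (8|19)=-1; (−1)^{-2·-4·9}·(-1)^-4·(-1)^-2 = +1.
v=2: v_2(a)=-16, v_2(b)=-27; units ≡ 3, 5 (mod 8); ε·ε+αω+βω = 1·0+-16·1+-27·1 ≡ 1  ⇒  (a,b)_2 = -1.
v=13: a=13^3·(≡9), b=13^5·(≡8) mod 13; (9|13)=+1, (8|13)=-1; (−1)^{3·5·6}·(+1)^5·(-1)^3 = -1.
v=5: a=5^-1·(≡3), b=5^-1·(≡4) mod 5; (3|5)=-1, (4|5)=+1; (−1)^{-1·-1·2}·(-1)^-1·(+1)^-1 = -1.
v=3: a=3^5·(≡1), b=3^9·(≡1) mod 3; (1|3)=+1, (1|3)=+1; (−1)^{5·9·1}·(+1)^9·(+1)^5 = -1.
v=17: a=17^6·(≡5), b=17^6·(≡5) mod 17; (5|17)=-1, (5|17)=-1; (−1)^{6·6·8}·(-1)^6·(-1)^6 = +1.
v=∞: -1365 < 0 and 2730 > 0  ⇒  (a,b)_∞ = +1.
|Ram(-1365, 2730)| = 4, even; anisotropic at {2, 3, 5, 13}.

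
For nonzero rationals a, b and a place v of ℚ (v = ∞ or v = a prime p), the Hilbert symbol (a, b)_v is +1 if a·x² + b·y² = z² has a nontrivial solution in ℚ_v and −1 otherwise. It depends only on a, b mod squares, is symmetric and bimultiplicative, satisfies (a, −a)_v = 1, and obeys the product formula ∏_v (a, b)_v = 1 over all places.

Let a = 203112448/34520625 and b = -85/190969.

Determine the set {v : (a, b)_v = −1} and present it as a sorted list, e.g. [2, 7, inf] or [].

Mod squares: a ≡ 4301, b ≡ -85. Check v ∈ {∞, 2, 3, 5, 7, 11, 17, 19, 23}.
v=7: a=7^2·(≡3), b=7^0·(≡3) mod 7; (3|7)=-1, (3|7)=-1; (−1)^{2·0·3}·(-1)^0·(-1)^2 = +1.
v=17: a=17^-1·(≡2), b=17^1·(≡10) mod 17; (2|17)=+1, (10|17)=-1; (−1)^{-1·1·8}·(+1)^1·(-1)^-1 = -1.
v=2: v_2(a)=14, v_2(b)=0; units ≡ 5, 3 (mod 8); ε·ε+αω+βω = 0·1+14·1+0·1 ≡ 0  ⇒  (a,b)_2 = +1.
v=23: a=23^1·(≡2), b=23^-2·(≡22) mod 23; (2|23)=+1, (22|23)=-1; (−1)^{1·-2·11}·(+1)^-2·(-1)^1 = -1.
v=11: a=11^1·(≡2), b=11^0·(≡4) mod 11; (2|11)=-1, (4|11)=+1; (−1)^{1·0·5}·(-1)^0·(+1)^1 = +1.
v=∞: 4301 > 0 and -85 < 0  ⇒  (a,b)_∞ = +1.
v=19: a=19^-2·(≡11), b=19^-2·(≡3) mod 19; (11|19)=+1, (3|19)=-1; (−1)^{-2·-2·9}·(+1)^-2·(-1)^-2 = +1.
v=3: a=3^-2·(≡2), b=3^0·(≡2) mod 3; (2|3)=-1, (2|3)=-1; (−1)^{-2·0·1}·(-1)^0·(-1)^-2 = +1.
v=5: a=5^-4·(≡1), b=5^1·(≡2) mod 5; (1|5)=+1, (2|5)=-1; (−1)^{-4·1·2}·(+1)^1·(-1)^-4 = +1.
|Ram(4301, -85)| = 2, even; anisotropic at {17, 23}.

[17, 23]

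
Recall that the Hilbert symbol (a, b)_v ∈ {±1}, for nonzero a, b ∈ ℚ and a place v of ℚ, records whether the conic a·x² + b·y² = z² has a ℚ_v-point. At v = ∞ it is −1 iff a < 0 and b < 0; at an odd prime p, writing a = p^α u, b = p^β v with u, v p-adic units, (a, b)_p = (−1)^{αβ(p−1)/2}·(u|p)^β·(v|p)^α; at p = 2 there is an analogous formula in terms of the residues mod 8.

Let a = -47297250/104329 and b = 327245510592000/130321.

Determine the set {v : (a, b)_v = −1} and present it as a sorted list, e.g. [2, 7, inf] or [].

[5, 13]

Mod squares: a ≡ -4290, b ≡ 70. Check v ∈ {∞, 2, 3, 5, 7, 11, 13, 17, 19}.
v=17: a=17^-2·(≡12), b=17^0·(≡9) mod 17; (12|17)=-1, (9|17)=+1; (−1)^{-2·0·8}·(-1)^0·(+1)^-2 = +1.
v=7: a=7^2·(≡1), b=7^3·(≡6) mod 7; (1|7)=+1, (6|7)=-1; (−1)^{2·3·3}·(+1)^3·(-1)^2 = +1.
v=19: a=19^-2·(≡5), b=19^-4·(≡14) mod 19; (5|19)=+1, (14|19)=-1; (−1)^{-2·-4·9}·(+1)^-4·(-1)^-2 = +1.
v=13: a=13^1·(≡2), b=13^2·(≡8) mod 13; (2|13)=-1, (8|13)=-1; (−1)^{1·2·6}·(-1)^2·(-1)^1 = -1.
v=∞: -4290 < 0 and 70 > 0  ⇒  (a,b)_∞ = +1.
v=2: v_2(a)=1, v_2(b)=9; units ≡ 7, 3 (mod 8); ε·ε+αω+βω = 1·1+1·1+9·0 ≡ 0  ⇒  (a,b)_2 = +1.
v=11: a=11^1·(≡8), b=11^2·(≡1) mod 11; (8|11)=-1, (1|11)=+1; (−1)^{1·2·5}·(-1)^2·(+1)^1 = +1.
v=3: a=3^3·(≡1), b=3^6·(≡1) mod 3; (1|3)=+1, (1|3)=+1; (−1)^{3·6·1}·(+1)^6·(+1)^3 = +1.
v=5: a=5^3·(≡3), b=5^3·(≡1) mod 5; (3|5)=-1, (1|5)=+1; (−1)^{3·3·2}·(-1)^3·(+1)^3 = -1.
(-4290, 70 / ℚ) ramifies at {5, 13}: a division algebra.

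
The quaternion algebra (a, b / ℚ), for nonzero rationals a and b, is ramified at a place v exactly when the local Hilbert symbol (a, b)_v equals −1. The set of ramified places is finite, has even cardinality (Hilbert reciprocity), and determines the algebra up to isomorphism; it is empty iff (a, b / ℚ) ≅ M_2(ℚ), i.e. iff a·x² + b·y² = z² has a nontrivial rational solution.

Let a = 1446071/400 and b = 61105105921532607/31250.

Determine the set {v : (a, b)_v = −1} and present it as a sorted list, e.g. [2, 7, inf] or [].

[2, 17, 19, 23, 29, 37]

Mod squares: a ≡ 11951, b ≡ 785726. Check v ∈ {∞, 2, 3, 5, 11, 17, 19, 23, 29, 31, 37}.
v=∞: 11951 > 0 and 785726 > 0  ⇒  (a,b)_∞ = +1.
v=5: a=5^-2·(≡1), b=5^-6·(≡1) mod 5; (1|5)=+1, (1|5)=+1; (−1)^{-2·-6·2}·(+1)^-6·(+1)^-2 = +1.
v=29: a=29^0·(≡12), b=29^1·(≡10) mod 29; (12|29)=-1, (10|29)=-1; (−1)^{0·1·14}·(-1)^1·(-1)^0 = -1.
v=3: a=3^0·(≡2), b=3^2·(≡2) mod 3; (2|3)=-1, (2|3)=-1; (−1)^{0·2·1}·(-1)^2·(-1)^0 = +1.
v=31: a=31^0·(≡16), b=31^1·(≡28) mod 31; (16|31)=+1, (28|31)=+1; (−1)^{0·1·15}·(+1)^1·(+1)^0 = +1.
v=17: a=17^1·(≡7), b=17^2·(≡5) mod 17; (7|17)=-1, (5|17)=-1; (−1)^{1·2·8}·(-1)^2·(-1)^1 = -1.
v=37: a=37^1·(≡9), b=37^2·(≡24) mod 37; (9|37)=+1, (24|37)=-1; (−1)^{1·2·18}·(+1)^2·(-1)^1 = -1.
v=19: a=19^1·(≡14), b=19^3·(≡14) mod 19; (14|19)=-1, (14|19)=-1; (−1)^{1·3·9}·(-1)^3·(-1)^1 = -1.
v=2: v_2(a)=-4, v_2(b)=-1; units ≡ 7, 7 (mod 8); ε·ε+αω+βω = 1·1+-4·0+-1·0 ≡ 1  ⇒  (a,b)_2 = -1.
v=11: a=11^2·(≡4), b=11^2·(≡10) mod 11; (4|11)=+1, (10|11)=-1; (−1)^{2·2·5}·(+1)^2·(-1)^2 = +1.
v=23: a=23^0·(≡17), b=23^1·(≡21) mod 23; (17|23)=-1, (21|23)=-1; (−1)^{0·1·11}·(-1)^1·(-1)^0 = -1.
(11951, 785726 / ℚ) ramifies at {2, 17, 19, 23, 29, 37}: a division algebra.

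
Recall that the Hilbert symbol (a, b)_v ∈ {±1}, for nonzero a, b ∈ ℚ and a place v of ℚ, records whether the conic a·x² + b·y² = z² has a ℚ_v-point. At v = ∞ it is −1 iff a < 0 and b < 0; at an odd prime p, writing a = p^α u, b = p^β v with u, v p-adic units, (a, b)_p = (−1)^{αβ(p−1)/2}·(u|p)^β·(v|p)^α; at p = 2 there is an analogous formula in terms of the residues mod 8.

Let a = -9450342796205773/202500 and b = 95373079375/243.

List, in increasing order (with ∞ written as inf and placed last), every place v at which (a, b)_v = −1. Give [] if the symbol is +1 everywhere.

Mod squares: a ≡ -253, b ≡ 21. Check v ∈ {∞, 2, 3, 5, 7, 11, 17, 23, 29}.
v=2: v_2(a)=-2, v_2(b)=0; units ≡ 3, 5 (mod 8); ε·ε+αω+βω = 1·0+-2·1+0·1 ≡ 0  ⇒  (a,b)_2 = +1.
v=11: a=11^3·(≡10), b=11^0·(≡2) mod 11; (10|11)=-1, (2|11)=-1; (−1)^{3·0·5}·(-1)^0·(-1)^3 = -1.
v=29: a=29^2·(≡21), b=29^2·(≡15) mod 29; (21|29)=-1, (15|29)=-1; (−1)^{2·2·14}·(-1)^2·(-1)^2 = +1.
v=7: a=7^4·(≡3), b=7^3·(≡3) mod 7; (3|7)=-1, (3|7)=-1; (−1)^{4·3·3}·(-1)^3·(-1)^4 = -1.
v=5: a=5^-4·(≡3), b=5^4·(≡4) mod 5; (3|5)=-1, (4|5)=+1; (−1)^{-4·4·2}·(-1)^4·(+1)^-4 = +1.
v=23: a=23^3·(≡4), b=23^2·(≡15) mod 23; (4|23)=+1, (15|23)=-1; (−1)^{3·2·11}·(+1)^2·(-1)^3 = -1.
v=3: a=3^-4·(≡2), b=3^-5·(≡1) mod 3; (2|3)=-1, (1|3)=+1; (−1)^{-4·-5·1}·(-1)^-5·(+1)^-4 = -1.
v=∞: -253 < 0 and 21 > 0  ⇒  (a,b)_∞ = +1.
v=17: a=17^2·(≡4), b=17^0·(≡16) mod 17; (4|17)=+1, (16|17)=+1; (−1)^{2·0·8}·(+1)^0·(+1)^2 = +1.
|Ram(-253, 21)| = 4, even; anisotropic at {3, 7, 11, 23}.

[3, 7, 11, 23]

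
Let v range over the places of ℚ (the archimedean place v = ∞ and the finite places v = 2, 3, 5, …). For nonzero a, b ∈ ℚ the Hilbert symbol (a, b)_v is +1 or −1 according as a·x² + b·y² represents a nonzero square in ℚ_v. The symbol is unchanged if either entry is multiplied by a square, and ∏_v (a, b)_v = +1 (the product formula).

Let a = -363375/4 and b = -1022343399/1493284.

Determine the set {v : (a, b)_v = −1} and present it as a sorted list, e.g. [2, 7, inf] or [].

(a, b) ≡ (-1615, -391) mod (ℚ^×)²; places V = {2, 3, 5, 7, 11, 13, 17, 19, 23, 47, ∞}.
(a,b)_23: α=0, u≡12; β=1, v≡2 (mod 23); (12|23)=+1, (2|23)=+1; sign (−1)^0·+1^1·+1^0 = +1.
(a,b)_47: α=0, u≡19; β=-2, v≡36 (mod 47); (19|47)=-1, (36|47)=+1; sign (−1)^0·-1^-2·+1^0 = +1.
(a,b)_3: α=2, u≡2; β=2, v≡2 (mod 3); (2|3)=-1, (2|3)=-1; sign (−1)^0·-1^2·-1^2 = +1.
(a,b)_11: α=0, u≡8; β=2, v≡3 (mod 11); (8|11)=-1, (3|11)=+1; sign (−1)^0·-1^2·+1^0 = +1.
(a,b)_7: α=0, u≡4; β=4, v≡2 (mod 7); (4|7)=+1, (2|7)=+1; sign (−1)^0·+1^4·+1^0 = +1.
(a,b)_2: α=-2, β=-2; u≡1, v≡1 (mod 8); ε(u)ε(v)=0·0, αω(v)=-2·0, βω(u)=-2·0; sum ≡ 0  ⇒  +1.
(a,b)_∞: sgn(-1615)=−, sgn(-391)=−, so -1.
(a,b)_17: α=1, u≡7; β=1, v≡11 (mod 17); (7|17)=-1, (11|17)=-1; sign (−1)^0·-1^1·-1^1 = +1.
(a,b)_5: α=3, u≡2; β=0, v≡4 (mod 5); (2|5)=-1, (4|5)=+1; sign (−1)^0·-1^0·+1^3 = +1.
(a,b)_19: α=1, u≡2; β=0, v≡3 (mod 19); (2|19)=-1, (3|19)=-1; sign (−1)^0·-1^0·-1^1 = -1.
(a,b)_13: α=0, u≡10; β=-2, v≡3 (mod 13); (10|13)=+1, (3|13)=+1; sign (−1)^0·+1^-2·+1^0 = +1.
|Ram(-1615, -391)| = 2, even; anisotropic at {19, ∞}.

[19, inf]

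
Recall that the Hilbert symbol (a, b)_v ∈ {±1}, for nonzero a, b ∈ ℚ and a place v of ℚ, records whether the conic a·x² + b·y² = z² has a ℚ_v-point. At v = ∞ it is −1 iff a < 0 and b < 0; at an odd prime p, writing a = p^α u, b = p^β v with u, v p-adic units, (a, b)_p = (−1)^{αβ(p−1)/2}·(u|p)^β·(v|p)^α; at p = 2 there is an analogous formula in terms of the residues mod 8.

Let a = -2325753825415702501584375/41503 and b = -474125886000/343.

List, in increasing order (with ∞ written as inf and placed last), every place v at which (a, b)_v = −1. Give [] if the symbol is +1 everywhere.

[2, 7, 17, inf]

(a, b) ≡ (-463505, -354445) mod (ℚ^×)²; places V = {2, 3, 5, 7, 11, 13, 17, 19, 41, ∞}.
(a,b)_11: α=-2, u≡8; β=0, v≡7 (mod 11); (8|11)=-1, (7|11)=-1; sign (−1)^0·-1^0·-1^-2 = +1.
(a,b)_7: α=-3, u≡6; β=-3, v≡3 (mod 7); (6|7)=-1, (3|7)=-1; sign (−1)^1·-1^-3·-1^-3 = -1.
(a,b)_5: α=5, u≡1; β=3, v≡4 (mod 5); (1|5)=+1, (4|5)=+1; sign (−1)^0·+1^3·+1^5 = +1.
(a,b)_19: α=3, u≡5; β=1, v≡14 (mod 19); (5|19)=+1, (14|19)=-1; sign (−1)^1·+1^1·-1^3 = +1.
(a,b)_17: α=5, u≡12; β=2, v≡6 (mod 17); (12|17)=-1, (6|17)=-1; sign (−1)^0·-1^2·-1^5 = -1.
(a,b)_13: α=2, u≡3; β=1, v≡12 (mod 13); (3|13)=+1, (12|13)=+1; sign (−1)^0·+1^1·+1^2 = +1.
(a,b)_∞: sgn(-463505)=−, sgn(-354445)=−, so -1.
(a,b)_41: α=3, u≡35; β=1, v≡7 (mod 41); (35|41)=-1, (7|41)=-1; sign (−1)^0·-1^1·-1^3 = +1.
(a,b)_3: α=8, u≡1; β=4, v≡2 (mod 3); (1|3)=+1, (2|3)=-1; sign (−1)^0·+1^4·-1^8 = +1.
(a,b)_2: α=0, β=4; u≡7, v≡3 (mod 8); ε(u)ε(v)=1·1, αω(v)=0·1, βω(u)=4·0; sum ≡ 1  ⇒  -1.
Ram(-463505, -354445) = {2, 7, 17, ∞}; no ℚ_2-point on the conic.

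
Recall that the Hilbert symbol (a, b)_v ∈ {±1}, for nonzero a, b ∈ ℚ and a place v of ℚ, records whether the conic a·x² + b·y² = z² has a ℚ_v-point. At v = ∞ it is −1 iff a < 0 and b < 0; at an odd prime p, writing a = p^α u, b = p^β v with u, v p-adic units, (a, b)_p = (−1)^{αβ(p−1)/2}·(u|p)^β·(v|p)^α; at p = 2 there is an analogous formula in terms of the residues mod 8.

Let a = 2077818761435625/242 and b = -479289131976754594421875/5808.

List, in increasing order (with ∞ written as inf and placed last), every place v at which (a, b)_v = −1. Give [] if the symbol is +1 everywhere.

[13, 23]

(a, b) ≡ (34, -15249) mod (ℚ^×)²; places V = {2, 3, 5, 11, 13, 17, 23, 29, 31, ∞}.
(a,b)_29: α=2, u≡13; β=2, v≡1 (mod 29); (13|29)=+1, (1|29)=+1; sign (−1)^0·+1^2·+1^2 = +1.
(a,b)_23: α=2, u≡21; β=3, v≡18 (mod 23); (21|23)=-1, (18|23)=+1; sign (−1)^0·-1^3·+1^2 = -1.
(a,b)_11: α=-2, u≡5; β=-2, v≡2 (mod 11); (5|11)=+1, (2|11)=-1; sign (−1)^0·+1^-2·-1^-2 = +1.
(a,b)_17: α=3, u≡8; β=5, v≡13 (mod 17); (8|17)=+1, (13|17)=+1; sign (−1)^0·+1^5·+1^3 = +1.
(a,b)_31: α=0, u≡17; β=2, v≡29 (mod 31); (17|31)=-1, (29|31)=-1; sign (−1)^0·-1^2·-1^0 = +1.
(a,b)_3: α=2, u≡1; β=-1, v≡2 (mod 3); (1|3)=+1, (2|3)=-1; sign (−1)^0·+1^-1·-1^2 = +1.
(a,b)_5: α=4, u≡1; β=6, v≡4 (mod 5); (1|5)=+1, (4|5)=+1; sign (−1)^0·+1^6·+1^4 = +1.
(a,b)_2: α=-1, β=-4; u≡1, v≡7 (mod 8); ε(u)ε(v)=0·1, αω(v)=-1·0, βω(u)=-4·0; sum ≡ 0  ⇒  +1.
(a,b)_13: α=2, u≡8; β=3, v≡9 (mod 13); (8|13)=-1, (9|13)=+1; sign (−1)^0·-1^3·+1^2 = -1.
(a,b)_∞: sgn(34)=+, sgn(-15249)=−, so +1.
(34, -15249 / ℚ) ramifies at {13, 23}: a division algebra.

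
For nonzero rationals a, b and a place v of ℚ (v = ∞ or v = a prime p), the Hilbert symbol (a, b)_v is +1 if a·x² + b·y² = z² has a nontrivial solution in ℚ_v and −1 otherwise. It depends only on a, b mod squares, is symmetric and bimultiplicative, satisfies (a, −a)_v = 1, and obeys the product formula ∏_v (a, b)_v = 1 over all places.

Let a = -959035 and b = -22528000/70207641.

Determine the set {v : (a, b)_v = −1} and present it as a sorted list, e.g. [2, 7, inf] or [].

[5, 47, 53, inf]

(a, b) ≡ (-959035, -55) mod (ℚ^×)²; places V = {2, 3, 5, 7, 11, 19, 47, 53, ∞}.
(a,b)_11: α=1, u≡1; β=1, v≡10 (mod 11); (1|11)=+1, (10|11)=-1; sign (−1)^1·+1^1·-1^1 = +1.
(a,b)_5: α=1, u≡3; β=3, v≡1 (mod 5); (3|5)=-1, (1|5)=+1; sign (−1)^0·-1^3·+1^1 = -1.
(a,b)_53: α=1, u≡31; β=0, v≡39 (mod 53); (31|53)=-1, (39|53)=-1; sign (−1)^0·-1^0·-1^1 = -1.
(a,b)_3: α=0, u≡2; β=-4, v≡2 (mod 3); (2|3)=-1, (2|3)=-1; sign (−1)^0·-1^-4·-1^0 = +1.
(a,b)_47: α=1, u≡40; β=0, v≡35 (mod 47); (40|47)=-1, (35|47)=-1; sign (−1)^0·-1^0·-1^1 = -1.
(a,b)_7: α=1, u≡6; β=-4, v≡1 (mod 7); (6|7)=-1, (1|7)=+1; sign (−1)^0·-1^-4·+1^1 = +1.
(a,b)_2: α=0, β=14; u≡5, v≡1 (mod 8); ε(u)ε(v)=0·0, αω(v)=0·0, βω(u)=14·1; sum ≡ 0  ⇒  +1.
(a,b)_∞: sgn(-959035)=−, sgn(-55)=−, so -1.
(a,b)_19: α=0, u≡9; β=-2, v≡14 (mod 19); (9|19)=+1, (14|19)=-1; sign (−1)^0·+1^-2·-1^0 = +1.
Ram(-959035, -55) = {5, 47, 53, ∞}; no ℚ_5-point on the conic.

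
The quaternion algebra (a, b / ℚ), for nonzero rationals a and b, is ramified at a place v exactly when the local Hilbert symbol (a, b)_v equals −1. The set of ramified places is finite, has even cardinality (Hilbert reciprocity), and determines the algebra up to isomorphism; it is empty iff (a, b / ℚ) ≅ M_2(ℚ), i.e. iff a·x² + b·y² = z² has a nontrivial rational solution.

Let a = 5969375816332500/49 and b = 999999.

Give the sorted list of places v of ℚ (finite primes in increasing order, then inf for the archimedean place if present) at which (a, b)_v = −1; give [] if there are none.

[7, 11, 13, 37]

(a, b) ≡ (13, 111111) mod (ℚ^×)²; places V = {2, 3, 5, 7, 11, 13, 37, ∞}.
(a,b)_2: α=2, β=0; u≡5, v≡7 (mod 8); ε(u)ε(v)=0·1, αω(v)=2·0, βω(u)=0·1; sum ≡ 0  ⇒  +1.
(a,b)_13: α=3, u≡3; β=1, v≡2 (mod 13); (3|13)=+1, (2|13)=-1; sign (−1)^0·+1^1·-1^3 = -1.
(a,b)_5: α=4, u≡3; β=0, v≡4 (mod 5); (3|5)=-1, (4|5)=+1; sign (−1)^0·-1^0·+1^4 = +1.
(a,b)_7: α=-2, u≡5; β=1, v≡1 (mod 7); (5|7)=-1, (1|7)=+1; sign (−1)^0·-1^1·+1^-2 = -1.
(a,b)_∞: sgn(13)=+, sgn(111111)=+, so +1.
(a,b)_3: α=8, u≡1; β=3, v≡2 (mod 3); (1|3)=+1, (2|3)=-1; sign (−1)^0·+1^3·-1^8 = +1.
(a,b)_11: α=2, u≡10; β=1, v≡5 (mod 11); (10|11)=-1, (5|11)=+1; sign (−1)^0·-1^1·+1^2 = -1.
(a,b)_37: α=2, u≡17; β=1, v≡17 (mod 37); (17|37)=-1, (17|37)=-1; sign (−1)^0·-1^1·-1^2 = -1.
|Ram(13, 111111)| = 4, even; anisotropic at {7, 11, 13, 37}.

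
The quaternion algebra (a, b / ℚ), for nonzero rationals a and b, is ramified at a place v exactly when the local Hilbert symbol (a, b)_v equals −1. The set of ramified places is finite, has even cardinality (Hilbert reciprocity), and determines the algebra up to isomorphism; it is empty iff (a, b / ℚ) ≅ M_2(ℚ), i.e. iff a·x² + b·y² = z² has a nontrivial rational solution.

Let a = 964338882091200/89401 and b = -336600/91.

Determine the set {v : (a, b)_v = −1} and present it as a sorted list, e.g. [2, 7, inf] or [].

[13, 19]

(a, b) ≡ (323, -34034) mod (ℚ^×)²; places V = {2, 3, 5, 7, 11, 13, 17, 19, 23, ∞}.
(a,b)_13: α=-2, u≡2; β=-1, v≡5 (mod 13); (2|13)=-1, (5|13)=-1; sign (−1)^0·-1^-1·-1^-2 = -1.
(a,b)_11: α=4, u≡4; β=1, v≡8 (mod 11); (4|11)=+1, (8|11)=-1; sign (−1)^0·+1^1·-1^4 = +1.
(a,b)_19: α=1, u≡6; β=0, v≡18 (mod 19); (6|19)=+1, (18|19)=-1; sign (−1)^0·+1^0·-1^1 = -1.
(a,b)_23: α=-2, u≡6; β=0, v≡18 (mod 23); (6|23)=+1, (18|23)=+1; sign (−1)^0·+1^0·+1^-2 = +1.
(a,b)_3: α=2, u≡2; β=2, v≡1 (mod 3); (2|3)=-1, (1|3)=+1; sign (−1)^0·-1^2·+1^2 = +1.
(a,b)_5: α=2, u≡3; β=2, v≡1 (mod 5); (3|5)=-1, (1|5)=+1; sign (−1)^0·-1^2·+1^2 = +1.
(a,b)_17: α=3, u≡8; β=1, v≡15 (mod 17); (8|17)=+1, (15|17)=+1; sign (−1)^0·+1^1·+1^3 = +1.
(a,b)_7: α=2, u≡2; β=-1, v≡5 (mod 7); (2|7)=+1, (5|7)=-1; sign (−1)^0·+1^-1·-1^2 = +1.
(a,b)_∞: sgn(323)=+, sgn(-34034)=−, so +1.
(a,b)_2: α=6, β=3; u≡3, v≡7 (mod 8); ε(u)ε(v)=1·1, αω(v)=6·0, βω(u)=3·1; sum ≡ 0  ⇒  +1.
|Ram(323, -34034)| = 2, even; anisotropic at {13, 19}.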